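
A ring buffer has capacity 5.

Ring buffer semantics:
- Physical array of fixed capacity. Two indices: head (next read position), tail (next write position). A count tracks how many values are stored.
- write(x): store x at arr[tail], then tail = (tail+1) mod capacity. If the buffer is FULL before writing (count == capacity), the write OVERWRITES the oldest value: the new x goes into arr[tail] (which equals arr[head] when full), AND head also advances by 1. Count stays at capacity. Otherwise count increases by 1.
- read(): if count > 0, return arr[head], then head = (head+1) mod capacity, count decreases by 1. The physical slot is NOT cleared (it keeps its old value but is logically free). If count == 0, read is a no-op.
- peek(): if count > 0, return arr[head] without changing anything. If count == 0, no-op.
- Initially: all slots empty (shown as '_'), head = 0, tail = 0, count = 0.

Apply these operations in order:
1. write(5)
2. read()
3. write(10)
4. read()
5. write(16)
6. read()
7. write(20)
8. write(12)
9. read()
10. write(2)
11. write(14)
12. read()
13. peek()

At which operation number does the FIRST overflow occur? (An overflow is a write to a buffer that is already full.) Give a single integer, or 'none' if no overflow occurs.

After op 1 (write(5)): arr=[5 _ _ _ _] head=0 tail=1 count=1
After op 2 (read()): arr=[5 _ _ _ _] head=1 tail=1 count=0
After op 3 (write(10)): arr=[5 10 _ _ _] head=1 tail=2 count=1
After op 4 (read()): arr=[5 10 _ _ _] head=2 tail=2 count=0
After op 5 (write(16)): arr=[5 10 16 _ _] head=2 tail=3 count=1
After op 6 (read()): arr=[5 10 16 _ _] head=3 tail=3 count=0
After op 7 (write(20)): arr=[5 10 16 20 _] head=3 tail=4 count=1
After op 8 (write(12)): arr=[5 10 16 20 12] head=3 tail=0 count=2
After op 9 (read()): arr=[5 10 16 20 12] head=4 tail=0 count=1
After op 10 (write(2)): arr=[2 10 16 20 12] head=4 tail=1 count=2
After op 11 (write(14)): arr=[2 14 16 20 12] head=4 tail=2 count=3
After op 12 (read()): arr=[2 14 16 20 12] head=0 tail=2 count=2
After op 13 (peek()): arr=[2 14 16 20 12] head=0 tail=2 count=2

Answer: none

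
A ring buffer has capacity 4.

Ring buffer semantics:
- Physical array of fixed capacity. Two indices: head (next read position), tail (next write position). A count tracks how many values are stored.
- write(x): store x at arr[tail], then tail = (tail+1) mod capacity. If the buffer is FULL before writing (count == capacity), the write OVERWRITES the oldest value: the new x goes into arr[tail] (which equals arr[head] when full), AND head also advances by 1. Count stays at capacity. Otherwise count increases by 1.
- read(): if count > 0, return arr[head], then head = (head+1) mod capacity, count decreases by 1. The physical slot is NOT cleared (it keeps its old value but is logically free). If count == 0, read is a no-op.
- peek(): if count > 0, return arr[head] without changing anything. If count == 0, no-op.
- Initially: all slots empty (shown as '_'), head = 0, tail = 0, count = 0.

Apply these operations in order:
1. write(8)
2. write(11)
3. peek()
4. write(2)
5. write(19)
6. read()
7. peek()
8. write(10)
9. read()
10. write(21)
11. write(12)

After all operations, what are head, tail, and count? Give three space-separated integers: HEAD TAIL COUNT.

Answer: 3 3 4

Derivation:
After op 1 (write(8)): arr=[8 _ _ _] head=0 tail=1 count=1
After op 2 (write(11)): arr=[8 11 _ _] head=0 tail=2 count=2
After op 3 (peek()): arr=[8 11 _ _] head=0 tail=2 count=2
After op 4 (write(2)): arr=[8 11 2 _] head=0 tail=3 count=3
After op 5 (write(19)): arr=[8 11 2 19] head=0 tail=0 count=4
After op 6 (read()): arr=[8 11 2 19] head=1 tail=0 count=3
After op 7 (peek()): arr=[8 11 2 19] head=1 tail=0 count=3
After op 8 (write(10)): arr=[10 11 2 19] head=1 tail=1 count=4
After op 9 (read()): arr=[10 11 2 19] head=2 tail=1 count=3
After op 10 (write(21)): arr=[10 21 2 19] head=2 tail=2 count=4
After op 11 (write(12)): arr=[10 21 12 19] head=3 tail=3 count=4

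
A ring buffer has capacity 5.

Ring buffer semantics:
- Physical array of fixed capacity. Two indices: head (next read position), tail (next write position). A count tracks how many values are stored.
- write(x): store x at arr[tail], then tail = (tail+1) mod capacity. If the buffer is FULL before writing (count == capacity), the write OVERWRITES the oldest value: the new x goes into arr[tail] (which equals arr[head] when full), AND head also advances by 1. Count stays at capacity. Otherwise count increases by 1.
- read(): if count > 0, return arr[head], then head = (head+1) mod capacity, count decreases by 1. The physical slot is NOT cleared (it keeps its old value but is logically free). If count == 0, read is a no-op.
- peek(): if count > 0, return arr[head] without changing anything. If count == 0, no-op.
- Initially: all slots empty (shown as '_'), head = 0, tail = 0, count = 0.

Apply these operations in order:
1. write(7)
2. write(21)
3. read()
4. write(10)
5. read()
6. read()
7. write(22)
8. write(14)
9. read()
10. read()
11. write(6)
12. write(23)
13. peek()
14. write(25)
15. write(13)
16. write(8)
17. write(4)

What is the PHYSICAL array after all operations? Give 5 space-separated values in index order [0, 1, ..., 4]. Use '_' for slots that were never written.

Answer: 4 23 25 13 8

Derivation:
After op 1 (write(7)): arr=[7 _ _ _ _] head=0 tail=1 count=1
After op 2 (write(21)): arr=[7 21 _ _ _] head=0 tail=2 count=2
After op 3 (read()): arr=[7 21 _ _ _] head=1 tail=2 count=1
After op 4 (write(10)): arr=[7 21 10 _ _] head=1 tail=3 count=2
After op 5 (read()): arr=[7 21 10 _ _] head=2 tail=3 count=1
After op 6 (read()): arr=[7 21 10 _ _] head=3 tail=3 count=0
After op 7 (write(22)): arr=[7 21 10 22 _] head=3 tail=4 count=1
After op 8 (write(14)): arr=[7 21 10 22 14] head=3 tail=0 count=2
After op 9 (read()): arr=[7 21 10 22 14] head=4 tail=0 count=1
After op 10 (read()): arr=[7 21 10 22 14] head=0 tail=0 count=0
After op 11 (write(6)): arr=[6 21 10 22 14] head=0 tail=1 count=1
After op 12 (write(23)): arr=[6 23 10 22 14] head=0 tail=2 count=2
After op 13 (peek()): arr=[6 23 10 22 14] head=0 tail=2 count=2
After op 14 (write(25)): arr=[6 23 25 22 14] head=0 tail=3 count=3
After op 15 (write(13)): arr=[6 23 25 13 14] head=0 tail=4 count=4
After op 16 (write(8)): arr=[6 23 25 13 8] head=0 tail=0 count=5
After op 17 (write(4)): arr=[4 23 25 13 8] head=1 tail=1 count=5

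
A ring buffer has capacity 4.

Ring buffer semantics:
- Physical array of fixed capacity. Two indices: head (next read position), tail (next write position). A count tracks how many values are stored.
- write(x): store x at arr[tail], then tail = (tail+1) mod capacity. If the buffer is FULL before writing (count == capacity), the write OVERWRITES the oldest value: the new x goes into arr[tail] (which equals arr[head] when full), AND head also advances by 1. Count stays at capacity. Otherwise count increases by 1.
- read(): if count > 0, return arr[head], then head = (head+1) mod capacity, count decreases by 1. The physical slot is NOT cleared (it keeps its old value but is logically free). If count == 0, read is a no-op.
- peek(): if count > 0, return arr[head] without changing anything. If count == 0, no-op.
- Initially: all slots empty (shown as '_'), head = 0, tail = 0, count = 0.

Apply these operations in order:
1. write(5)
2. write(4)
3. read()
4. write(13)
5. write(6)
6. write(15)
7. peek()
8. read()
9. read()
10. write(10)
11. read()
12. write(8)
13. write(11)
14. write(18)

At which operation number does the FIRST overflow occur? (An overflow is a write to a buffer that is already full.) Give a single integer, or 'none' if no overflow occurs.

Answer: 14

Derivation:
After op 1 (write(5)): arr=[5 _ _ _] head=0 tail=1 count=1
After op 2 (write(4)): arr=[5 4 _ _] head=0 tail=2 count=2
After op 3 (read()): arr=[5 4 _ _] head=1 tail=2 count=1
After op 4 (write(13)): arr=[5 4 13 _] head=1 tail=3 count=2
After op 5 (write(6)): arr=[5 4 13 6] head=1 tail=0 count=3
After op 6 (write(15)): arr=[15 4 13 6] head=1 tail=1 count=4
After op 7 (peek()): arr=[15 4 13 6] head=1 tail=1 count=4
After op 8 (read()): arr=[15 4 13 6] head=2 tail=1 count=3
After op 9 (read()): arr=[15 4 13 6] head=3 tail=1 count=2
After op 10 (write(10)): arr=[15 10 13 6] head=3 tail=2 count=3
After op 11 (read()): arr=[15 10 13 6] head=0 tail=2 count=2
After op 12 (write(8)): arr=[15 10 8 6] head=0 tail=3 count=3
After op 13 (write(11)): arr=[15 10 8 11] head=0 tail=0 count=4
After op 14 (write(18)): arr=[18 10 8 11] head=1 tail=1 count=4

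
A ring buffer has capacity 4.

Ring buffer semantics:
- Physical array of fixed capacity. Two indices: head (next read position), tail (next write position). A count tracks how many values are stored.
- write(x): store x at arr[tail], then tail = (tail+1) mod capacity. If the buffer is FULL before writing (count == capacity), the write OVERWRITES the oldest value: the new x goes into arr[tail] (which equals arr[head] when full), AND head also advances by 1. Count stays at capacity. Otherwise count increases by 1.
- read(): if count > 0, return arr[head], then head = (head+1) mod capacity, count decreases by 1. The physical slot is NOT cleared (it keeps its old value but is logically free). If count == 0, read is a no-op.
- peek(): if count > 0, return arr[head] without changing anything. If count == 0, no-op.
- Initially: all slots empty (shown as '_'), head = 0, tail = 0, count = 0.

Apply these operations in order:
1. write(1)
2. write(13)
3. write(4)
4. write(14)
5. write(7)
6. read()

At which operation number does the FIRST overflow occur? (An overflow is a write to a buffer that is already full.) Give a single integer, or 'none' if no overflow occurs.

Answer: 5

Derivation:
After op 1 (write(1)): arr=[1 _ _ _] head=0 tail=1 count=1
After op 2 (write(13)): arr=[1 13 _ _] head=0 tail=2 count=2
After op 3 (write(4)): arr=[1 13 4 _] head=0 tail=3 count=3
After op 4 (write(14)): arr=[1 13 4 14] head=0 tail=0 count=4
After op 5 (write(7)): arr=[7 13 4 14] head=1 tail=1 count=4
After op 6 (read()): arr=[7 13 4 14] head=2 tail=1 count=3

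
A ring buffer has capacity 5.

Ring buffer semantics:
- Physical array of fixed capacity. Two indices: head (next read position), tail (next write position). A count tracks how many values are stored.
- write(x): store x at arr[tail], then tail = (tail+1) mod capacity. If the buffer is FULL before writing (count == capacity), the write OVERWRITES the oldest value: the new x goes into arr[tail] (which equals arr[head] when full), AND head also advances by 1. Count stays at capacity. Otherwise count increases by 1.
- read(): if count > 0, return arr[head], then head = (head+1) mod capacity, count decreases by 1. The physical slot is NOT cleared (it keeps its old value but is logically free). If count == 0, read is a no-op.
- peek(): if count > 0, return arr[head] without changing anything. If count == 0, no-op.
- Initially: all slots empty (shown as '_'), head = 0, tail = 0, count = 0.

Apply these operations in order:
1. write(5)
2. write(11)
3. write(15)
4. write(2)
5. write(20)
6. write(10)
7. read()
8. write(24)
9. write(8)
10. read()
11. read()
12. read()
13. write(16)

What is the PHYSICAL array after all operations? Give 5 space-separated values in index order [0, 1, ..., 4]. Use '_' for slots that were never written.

Answer: 10 24 8 16 20

Derivation:
After op 1 (write(5)): arr=[5 _ _ _ _] head=0 tail=1 count=1
After op 2 (write(11)): arr=[5 11 _ _ _] head=0 tail=2 count=2
After op 3 (write(15)): arr=[5 11 15 _ _] head=0 tail=3 count=3
After op 4 (write(2)): arr=[5 11 15 2 _] head=0 tail=4 count=4
After op 5 (write(20)): arr=[5 11 15 2 20] head=0 tail=0 count=5
After op 6 (write(10)): arr=[10 11 15 2 20] head=1 tail=1 count=5
After op 7 (read()): arr=[10 11 15 2 20] head=2 tail=1 count=4
After op 8 (write(24)): arr=[10 24 15 2 20] head=2 tail=2 count=5
After op 9 (write(8)): arr=[10 24 8 2 20] head=3 tail=3 count=5
After op 10 (read()): arr=[10 24 8 2 20] head=4 tail=3 count=4
After op 11 (read()): arr=[10 24 8 2 20] head=0 tail=3 count=3
After op 12 (read()): arr=[10 24 8 2 20] head=1 tail=3 count=2
After op 13 (write(16)): arr=[10 24 8 16 20] head=1 tail=4 count=3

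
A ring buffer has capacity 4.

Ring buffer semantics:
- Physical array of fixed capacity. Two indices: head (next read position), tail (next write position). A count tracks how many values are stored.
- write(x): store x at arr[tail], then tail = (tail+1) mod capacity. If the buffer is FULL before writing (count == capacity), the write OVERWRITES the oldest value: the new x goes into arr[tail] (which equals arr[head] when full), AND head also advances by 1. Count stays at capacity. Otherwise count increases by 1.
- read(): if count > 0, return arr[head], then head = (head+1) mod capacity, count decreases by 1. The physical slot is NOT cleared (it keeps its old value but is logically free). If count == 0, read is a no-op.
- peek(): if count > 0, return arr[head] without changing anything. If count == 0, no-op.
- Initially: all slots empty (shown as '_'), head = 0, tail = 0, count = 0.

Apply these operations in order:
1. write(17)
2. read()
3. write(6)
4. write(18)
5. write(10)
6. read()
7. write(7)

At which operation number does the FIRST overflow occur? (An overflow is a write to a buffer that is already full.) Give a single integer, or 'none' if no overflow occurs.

Answer: none

Derivation:
After op 1 (write(17)): arr=[17 _ _ _] head=0 tail=1 count=1
After op 2 (read()): arr=[17 _ _ _] head=1 tail=1 count=0
After op 3 (write(6)): arr=[17 6 _ _] head=1 tail=2 count=1
After op 4 (write(18)): arr=[17 6 18 _] head=1 tail=3 count=2
After op 5 (write(10)): arr=[17 6 18 10] head=1 tail=0 count=3
After op 6 (read()): arr=[17 6 18 10] head=2 tail=0 count=2
After op 7 (write(7)): arr=[7 6 18 10] head=2 tail=1 count=3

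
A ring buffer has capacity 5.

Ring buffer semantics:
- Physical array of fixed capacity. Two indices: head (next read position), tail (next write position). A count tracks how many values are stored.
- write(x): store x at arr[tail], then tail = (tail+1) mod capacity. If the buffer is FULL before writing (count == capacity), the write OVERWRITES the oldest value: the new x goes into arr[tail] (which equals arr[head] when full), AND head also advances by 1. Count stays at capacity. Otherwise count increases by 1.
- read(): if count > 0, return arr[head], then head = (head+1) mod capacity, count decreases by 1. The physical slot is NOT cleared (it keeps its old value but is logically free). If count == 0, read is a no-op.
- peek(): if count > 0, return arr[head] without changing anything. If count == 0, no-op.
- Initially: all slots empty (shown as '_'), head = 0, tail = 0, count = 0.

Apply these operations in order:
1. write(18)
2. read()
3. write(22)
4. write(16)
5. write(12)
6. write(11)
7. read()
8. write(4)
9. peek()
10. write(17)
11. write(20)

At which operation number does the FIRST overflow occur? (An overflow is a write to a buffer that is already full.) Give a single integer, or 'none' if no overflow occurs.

After op 1 (write(18)): arr=[18 _ _ _ _] head=0 tail=1 count=1
After op 2 (read()): arr=[18 _ _ _ _] head=1 tail=1 count=0
After op 3 (write(22)): arr=[18 22 _ _ _] head=1 tail=2 count=1
After op 4 (write(16)): arr=[18 22 16 _ _] head=1 tail=3 count=2
After op 5 (write(12)): arr=[18 22 16 12 _] head=1 tail=4 count=3
After op 6 (write(11)): arr=[18 22 16 12 11] head=1 tail=0 count=4
After op 7 (read()): arr=[18 22 16 12 11] head=2 tail=0 count=3
After op 8 (write(4)): arr=[4 22 16 12 11] head=2 tail=1 count=4
After op 9 (peek()): arr=[4 22 16 12 11] head=2 tail=1 count=4
After op 10 (write(17)): arr=[4 17 16 12 11] head=2 tail=2 count=5
After op 11 (write(20)): arr=[4 17 20 12 11] head=3 tail=3 count=5

Answer: 11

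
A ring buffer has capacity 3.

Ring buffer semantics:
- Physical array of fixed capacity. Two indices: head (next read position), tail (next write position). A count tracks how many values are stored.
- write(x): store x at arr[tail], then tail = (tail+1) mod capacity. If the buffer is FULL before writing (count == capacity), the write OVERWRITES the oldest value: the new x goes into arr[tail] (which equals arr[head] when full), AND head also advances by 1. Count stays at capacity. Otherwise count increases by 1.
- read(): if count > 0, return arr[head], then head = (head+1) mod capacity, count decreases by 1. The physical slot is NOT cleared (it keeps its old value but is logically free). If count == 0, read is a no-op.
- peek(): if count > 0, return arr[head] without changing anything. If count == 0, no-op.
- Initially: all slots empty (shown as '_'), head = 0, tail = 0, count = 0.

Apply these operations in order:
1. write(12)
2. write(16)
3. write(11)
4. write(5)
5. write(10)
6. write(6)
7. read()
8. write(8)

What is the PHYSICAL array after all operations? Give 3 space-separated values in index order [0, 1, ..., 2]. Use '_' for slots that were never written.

After op 1 (write(12)): arr=[12 _ _] head=0 tail=1 count=1
After op 2 (write(16)): arr=[12 16 _] head=0 tail=2 count=2
After op 3 (write(11)): arr=[12 16 11] head=0 tail=0 count=3
After op 4 (write(5)): arr=[5 16 11] head=1 tail=1 count=3
After op 5 (write(10)): arr=[5 10 11] head=2 tail=2 count=3
After op 6 (write(6)): arr=[5 10 6] head=0 tail=0 count=3
After op 7 (read()): arr=[5 10 6] head=1 tail=0 count=2
After op 8 (write(8)): arr=[8 10 6] head=1 tail=1 count=3

Answer: 8 10 6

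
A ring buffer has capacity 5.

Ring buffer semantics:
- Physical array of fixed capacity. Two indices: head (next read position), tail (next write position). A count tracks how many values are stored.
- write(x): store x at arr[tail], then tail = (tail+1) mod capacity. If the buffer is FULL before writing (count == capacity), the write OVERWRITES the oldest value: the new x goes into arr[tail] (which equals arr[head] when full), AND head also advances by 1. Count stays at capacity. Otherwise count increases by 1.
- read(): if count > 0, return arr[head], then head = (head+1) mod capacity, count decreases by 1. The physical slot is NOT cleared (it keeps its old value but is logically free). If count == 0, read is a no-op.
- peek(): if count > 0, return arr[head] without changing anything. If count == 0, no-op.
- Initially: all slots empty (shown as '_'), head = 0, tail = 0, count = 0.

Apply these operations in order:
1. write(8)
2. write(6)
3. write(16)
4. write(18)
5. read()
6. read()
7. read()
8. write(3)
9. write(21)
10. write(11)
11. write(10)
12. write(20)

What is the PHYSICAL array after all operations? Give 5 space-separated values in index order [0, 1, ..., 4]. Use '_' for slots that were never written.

After op 1 (write(8)): arr=[8 _ _ _ _] head=0 tail=1 count=1
After op 2 (write(6)): arr=[8 6 _ _ _] head=0 tail=2 count=2
After op 3 (write(16)): arr=[8 6 16 _ _] head=0 tail=3 count=3
After op 4 (write(18)): arr=[8 6 16 18 _] head=0 tail=4 count=4
After op 5 (read()): arr=[8 6 16 18 _] head=1 tail=4 count=3
After op 6 (read()): arr=[8 6 16 18 _] head=2 tail=4 count=2
After op 7 (read()): arr=[8 6 16 18 _] head=3 tail=4 count=1
After op 8 (write(3)): arr=[8 6 16 18 3] head=3 tail=0 count=2
After op 9 (write(21)): arr=[21 6 16 18 3] head=3 tail=1 count=3
After op 10 (write(11)): arr=[21 11 16 18 3] head=3 tail=2 count=4
After op 11 (write(10)): arr=[21 11 10 18 3] head=3 tail=3 count=5
After op 12 (write(20)): arr=[21 11 10 20 3] head=4 tail=4 count=5

Answer: 21 11 10 20 3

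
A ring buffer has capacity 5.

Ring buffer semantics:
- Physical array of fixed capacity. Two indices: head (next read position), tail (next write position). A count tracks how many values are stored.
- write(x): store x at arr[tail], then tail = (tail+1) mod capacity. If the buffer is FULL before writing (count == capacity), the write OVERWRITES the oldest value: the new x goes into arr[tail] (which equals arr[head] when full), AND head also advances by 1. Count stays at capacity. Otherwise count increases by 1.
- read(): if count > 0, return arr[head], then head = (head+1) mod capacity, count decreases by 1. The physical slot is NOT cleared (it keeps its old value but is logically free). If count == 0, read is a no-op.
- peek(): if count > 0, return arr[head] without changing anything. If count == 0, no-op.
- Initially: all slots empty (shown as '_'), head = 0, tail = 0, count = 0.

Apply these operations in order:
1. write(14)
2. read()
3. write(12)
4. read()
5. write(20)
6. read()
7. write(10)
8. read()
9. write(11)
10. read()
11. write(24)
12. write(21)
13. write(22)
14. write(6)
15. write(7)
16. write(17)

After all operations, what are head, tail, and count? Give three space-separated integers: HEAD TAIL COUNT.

After op 1 (write(14)): arr=[14 _ _ _ _] head=0 tail=1 count=1
After op 2 (read()): arr=[14 _ _ _ _] head=1 tail=1 count=0
After op 3 (write(12)): arr=[14 12 _ _ _] head=1 tail=2 count=1
After op 4 (read()): arr=[14 12 _ _ _] head=2 tail=2 count=0
After op 5 (write(20)): arr=[14 12 20 _ _] head=2 tail=3 count=1
After op 6 (read()): arr=[14 12 20 _ _] head=3 tail=3 count=0
After op 7 (write(10)): arr=[14 12 20 10 _] head=3 tail=4 count=1
After op 8 (read()): arr=[14 12 20 10 _] head=4 tail=4 count=0
After op 9 (write(11)): arr=[14 12 20 10 11] head=4 tail=0 count=1
After op 10 (read()): arr=[14 12 20 10 11] head=0 tail=0 count=0
After op 11 (write(24)): arr=[24 12 20 10 11] head=0 tail=1 count=1
After op 12 (write(21)): arr=[24 21 20 10 11] head=0 tail=2 count=2
After op 13 (write(22)): arr=[24 21 22 10 11] head=0 tail=3 count=3
After op 14 (write(6)): arr=[24 21 22 6 11] head=0 tail=4 count=4
After op 15 (write(7)): arr=[24 21 22 6 7] head=0 tail=0 count=5
After op 16 (write(17)): arr=[17 21 22 6 7] head=1 tail=1 count=5

Answer: 1 1 5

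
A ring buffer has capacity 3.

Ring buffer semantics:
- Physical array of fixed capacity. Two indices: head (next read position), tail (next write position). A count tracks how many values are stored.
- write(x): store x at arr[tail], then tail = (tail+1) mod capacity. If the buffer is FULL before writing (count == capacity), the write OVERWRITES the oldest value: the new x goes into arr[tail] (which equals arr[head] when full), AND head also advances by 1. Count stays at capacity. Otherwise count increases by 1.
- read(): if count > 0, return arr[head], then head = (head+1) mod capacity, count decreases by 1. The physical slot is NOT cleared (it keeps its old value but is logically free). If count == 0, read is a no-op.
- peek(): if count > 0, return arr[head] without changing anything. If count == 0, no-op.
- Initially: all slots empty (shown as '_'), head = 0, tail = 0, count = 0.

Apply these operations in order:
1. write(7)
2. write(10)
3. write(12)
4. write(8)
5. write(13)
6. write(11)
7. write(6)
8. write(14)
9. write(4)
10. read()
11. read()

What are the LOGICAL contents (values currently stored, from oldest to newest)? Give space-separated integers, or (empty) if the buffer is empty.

Answer: 4

Derivation:
After op 1 (write(7)): arr=[7 _ _] head=0 tail=1 count=1
After op 2 (write(10)): arr=[7 10 _] head=0 tail=2 count=2
After op 3 (write(12)): arr=[7 10 12] head=0 tail=0 count=3
After op 4 (write(8)): arr=[8 10 12] head=1 tail=1 count=3
After op 5 (write(13)): arr=[8 13 12] head=2 tail=2 count=3
After op 6 (write(11)): arr=[8 13 11] head=0 tail=0 count=3
After op 7 (write(6)): arr=[6 13 11] head=1 tail=1 count=3
After op 8 (write(14)): arr=[6 14 11] head=2 tail=2 count=3
After op 9 (write(4)): arr=[6 14 4] head=0 tail=0 count=3
After op 10 (read()): arr=[6 14 4] head=1 tail=0 count=2
After op 11 (read()): arr=[6 14 4] head=2 tail=0 count=1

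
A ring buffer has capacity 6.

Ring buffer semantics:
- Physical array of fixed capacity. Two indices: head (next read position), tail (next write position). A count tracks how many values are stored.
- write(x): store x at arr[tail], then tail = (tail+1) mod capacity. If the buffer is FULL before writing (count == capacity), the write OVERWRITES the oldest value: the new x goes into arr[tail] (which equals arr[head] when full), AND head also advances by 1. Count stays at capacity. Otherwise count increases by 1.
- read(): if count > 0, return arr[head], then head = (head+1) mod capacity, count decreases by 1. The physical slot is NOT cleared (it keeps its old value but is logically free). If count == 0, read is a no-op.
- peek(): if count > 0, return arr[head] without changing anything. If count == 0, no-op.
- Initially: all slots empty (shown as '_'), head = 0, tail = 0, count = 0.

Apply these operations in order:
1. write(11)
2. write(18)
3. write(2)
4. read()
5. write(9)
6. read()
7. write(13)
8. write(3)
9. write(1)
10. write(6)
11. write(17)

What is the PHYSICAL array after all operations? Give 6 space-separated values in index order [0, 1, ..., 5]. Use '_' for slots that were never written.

Answer: 1 6 17 9 13 3

Derivation:
After op 1 (write(11)): arr=[11 _ _ _ _ _] head=0 tail=1 count=1
After op 2 (write(18)): arr=[11 18 _ _ _ _] head=0 tail=2 count=2
After op 3 (write(2)): arr=[11 18 2 _ _ _] head=0 tail=3 count=3
After op 4 (read()): arr=[11 18 2 _ _ _] head=1 tail=3 count=2
After op 5 (write(9)): arr=[11 18 2 9 _ _] head=1 tail=4 count=3
After op 6 (read()): arr=[11 18 2 9 _ _] head=2 tail=4 count=2
After op 7 (write(13)): arr=[11 18 2 9 13 _] head=2 tail=5 count=3
After op 8 (write(3)): arr=[11 18 2 9 13 3] head=2 tail=0 count=4
After op 9 (write(1)): arr=[1 18 2 9 13 3] head=2 tail=1 count=5
After op 10 (write(6)): arr=[1 6 2 9 13 3] head=2 tail=2 count=6
After op 11 (write(17)): arr=[1 6 17 9 13 3] head=3 tail=3 count=6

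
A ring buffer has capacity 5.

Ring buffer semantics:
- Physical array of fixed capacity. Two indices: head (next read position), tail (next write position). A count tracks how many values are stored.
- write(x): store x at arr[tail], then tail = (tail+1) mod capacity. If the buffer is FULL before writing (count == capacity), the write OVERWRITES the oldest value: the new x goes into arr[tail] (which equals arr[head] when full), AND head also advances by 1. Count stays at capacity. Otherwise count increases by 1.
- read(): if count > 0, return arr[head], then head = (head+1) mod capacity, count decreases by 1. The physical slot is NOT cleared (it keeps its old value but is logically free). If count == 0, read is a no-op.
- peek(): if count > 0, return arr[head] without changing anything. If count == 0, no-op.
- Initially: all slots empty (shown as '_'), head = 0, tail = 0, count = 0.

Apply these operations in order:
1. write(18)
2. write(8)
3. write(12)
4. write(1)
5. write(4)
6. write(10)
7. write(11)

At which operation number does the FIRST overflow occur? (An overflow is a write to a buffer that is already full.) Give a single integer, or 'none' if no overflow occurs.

Answer: 6

Derivation:
After op 1 (write(18)): arr=[18 _ _ _ _] head=0 tail=1 count=1
After op 2 (write(8)): arr=[18 8 _ _ _] head=0 tail=2 count=2
After op 3 (write(12)): arr=[18 8 12 _ _] head=0 tail=3 count=3
After op 4 (write(1)): arr=[18 8 12 1 _] head=0 tail=4 count=4
After op 5 (write(4)): arr=[18 8 12 1 4] head=0 tail=0 count=5
After op 6 (write(10)): arr=[10 8 12 1 4] head=1 tail=1 count=5
After op 7 (write(11)): arr=[10 11 12 1 4] head=2 tail=2 count=5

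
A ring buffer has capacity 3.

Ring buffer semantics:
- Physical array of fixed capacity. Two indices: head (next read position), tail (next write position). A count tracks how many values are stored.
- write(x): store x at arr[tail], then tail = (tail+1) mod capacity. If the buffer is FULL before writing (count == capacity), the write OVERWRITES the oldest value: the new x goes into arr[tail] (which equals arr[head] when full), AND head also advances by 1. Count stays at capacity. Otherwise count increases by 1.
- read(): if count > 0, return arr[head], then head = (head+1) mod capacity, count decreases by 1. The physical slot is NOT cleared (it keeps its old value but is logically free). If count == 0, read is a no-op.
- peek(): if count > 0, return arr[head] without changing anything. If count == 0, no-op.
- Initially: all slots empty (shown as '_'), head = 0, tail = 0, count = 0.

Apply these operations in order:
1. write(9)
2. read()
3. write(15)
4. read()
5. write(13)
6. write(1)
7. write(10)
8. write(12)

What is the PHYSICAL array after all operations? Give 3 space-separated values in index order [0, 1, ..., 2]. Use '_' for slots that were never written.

After op 1 (write(9)): arr=[9 _ _] head=0 tail=1 count=1
After op 2 (read()): arr=[9 _ _] head=1 tail=1 count=0
After op 3 (write(15)): arr=[9 15 _] head=1 tail=2 count=1
After op 4 (read()): arr=[9 15 _] head=2 tail=2 count=0
After op 5 (write(13)): arr=[9 15 13] head=2 tail=0 count=1
After op 6 (write(1)): arr=[1 15 13] head=2 tail=1 count=2
After op 7 (write(10)): arr=[1 10 13] head=2 tail=2 count=3
After op 8 (write(12)): arr=[1 10 12] head=0 tail=0 count=3

Answer: 1 10 12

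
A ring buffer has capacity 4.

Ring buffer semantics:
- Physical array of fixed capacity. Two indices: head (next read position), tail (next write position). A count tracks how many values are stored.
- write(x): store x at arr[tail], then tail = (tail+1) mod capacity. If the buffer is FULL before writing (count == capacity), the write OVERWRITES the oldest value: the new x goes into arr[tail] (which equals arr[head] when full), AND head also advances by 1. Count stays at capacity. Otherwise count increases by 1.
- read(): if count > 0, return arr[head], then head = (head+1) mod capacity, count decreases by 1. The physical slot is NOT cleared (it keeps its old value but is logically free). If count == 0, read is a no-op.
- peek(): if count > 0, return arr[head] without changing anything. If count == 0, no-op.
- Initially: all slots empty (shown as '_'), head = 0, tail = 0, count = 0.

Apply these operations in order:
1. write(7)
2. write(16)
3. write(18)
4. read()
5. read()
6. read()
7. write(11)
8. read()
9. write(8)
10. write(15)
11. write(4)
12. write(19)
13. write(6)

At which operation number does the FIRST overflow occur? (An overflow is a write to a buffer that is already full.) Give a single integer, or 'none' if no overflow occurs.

Answer: 13

Derivation:
After op 1 (write(7)): arr=[7 _ _ _] head=0 tail=1 count=1
After op 2 (write(16)): arr=[7 16 _ _] head=0 tail=2 count=2
After op 3 (write(18)): arr=[7 16 18 _] head=0 tail=3 count=3
After op 4 (read()): arr=[7 16 18 _] head=1 tail=3 count=2
After op 5 (read()): arr=[7 16 18 _] head=2 tail=3 count=1
After op 6 (read()): arr=[7 16 18 _] head=3 tail=3 count=0
After op 7 (write(11)): arr=[7 16 18 11] head=3 tail=0 count=1
After op 8 (read()): arr=[7 16 18 11] head=0 tail=0 count=0
After op 9 (write(8)): arr=[8 16 18 11] head=0 tail=1 count=1
After op 10 (write(15)): arr=[8 15 18 11] head=0 tail=2 count=2
After op 11 (write(4)): arr=[8 15 4 11] head=0 tail=3 count=3
After op 12 (write(19)): arr=[8 15 4 19] head=0 tail=0 count=4
After op 13 (write(6)): arr=[6 15 4 19] head=1 tail=1 count=4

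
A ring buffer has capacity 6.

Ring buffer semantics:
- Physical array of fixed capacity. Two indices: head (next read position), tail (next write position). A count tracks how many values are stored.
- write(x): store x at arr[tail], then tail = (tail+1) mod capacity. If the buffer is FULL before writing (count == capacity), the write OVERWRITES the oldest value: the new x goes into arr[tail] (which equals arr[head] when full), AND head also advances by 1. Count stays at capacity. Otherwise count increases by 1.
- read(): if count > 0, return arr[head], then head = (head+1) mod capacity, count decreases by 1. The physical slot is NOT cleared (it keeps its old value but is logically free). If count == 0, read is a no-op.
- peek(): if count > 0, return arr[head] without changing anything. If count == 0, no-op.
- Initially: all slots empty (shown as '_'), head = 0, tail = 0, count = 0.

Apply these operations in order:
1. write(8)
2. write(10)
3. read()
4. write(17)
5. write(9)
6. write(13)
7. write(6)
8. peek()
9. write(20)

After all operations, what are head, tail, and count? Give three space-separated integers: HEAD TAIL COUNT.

After op 1 (write(8)): arr=[8 _ _ _ _ _] head=0 tail=1 count=1
After op 2 (write(10)): arr=[8 10 _ _ _ _] head=0 tail=2 count=2
After op 3 (read()): arr=[8 10 _ _ _ _] head=1 tail=2 count=1
After op 4 (write(17)): arr=[8 10 17 _ _ _] head=1 tail=3 count=2
After op 5 (write(9)): arr=[8 10 17 9 _ _] head=1 tail=4 count=3
After op 6 (write(13)): arr=[8 10 17 9 13 _] head=1 tail=5 count=4
After op 7 (write(6)): arr=[8 10 17 9 13 6] head=1 tail=0 count=5
After op 8 (peek()): arr=[8 10 17 9 13 6] head=1 tail=0 count=5
After op 9 (write(20)): arr=[20 10 17 9 13 6] head=1 tail=1 count=6

Answer: 1 1 6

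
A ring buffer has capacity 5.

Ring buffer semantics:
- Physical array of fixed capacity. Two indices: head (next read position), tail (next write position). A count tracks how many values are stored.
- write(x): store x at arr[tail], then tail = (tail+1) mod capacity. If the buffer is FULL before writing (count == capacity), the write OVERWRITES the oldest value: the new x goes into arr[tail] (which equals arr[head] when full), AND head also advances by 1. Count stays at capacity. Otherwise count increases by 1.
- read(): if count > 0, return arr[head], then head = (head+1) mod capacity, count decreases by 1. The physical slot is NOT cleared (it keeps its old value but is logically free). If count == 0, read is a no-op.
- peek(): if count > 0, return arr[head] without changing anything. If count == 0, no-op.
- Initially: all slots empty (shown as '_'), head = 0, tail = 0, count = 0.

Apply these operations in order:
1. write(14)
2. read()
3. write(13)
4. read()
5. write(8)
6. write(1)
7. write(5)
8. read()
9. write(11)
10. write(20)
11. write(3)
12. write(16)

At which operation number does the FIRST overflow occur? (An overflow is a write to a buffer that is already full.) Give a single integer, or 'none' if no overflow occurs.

Answer: 12

Derivation:
After op 1 (write(14)): arr=[14 _ _ _ _] head=0 tail=1 count=1
After op 2 (read()): arr=[14 _ _ _ _] head=1 tail=1 count=0
After op 3 (write(13)): arr=[14 13 _ _ _] head=1 tail=2 count=1
After op 4 (read()): arr=[14 13 _ _ _] head=2 tail=2 count=0
After op 5 (write(8)): arr=[14 13 8 _ _] head=2 tail=3 count=1
After op 6 (write(1)): arr=[14 13 8 1 _] head=2 tail=4 count=2
After op 7 (write(5)): arr=[14 13 8 1 5] head=2 tail=0 count=3
After op 8 (read()): arr=[14 13 8 1 5] head=3 tail=0 count=2
After op 9 (write(11)): arr=[11 13 8 1 5] head=3 tail=1 count=3
After op 10 (write(20)): arr=[11 20 8 1 5] head=3 tail=2 count=4
After op 11 (write(3)): arr=[11 20 3 1 5] head=3 tail=3 count=5
After op 12 (write(16)): arr=[11 20 3 16 5] head=4 tail=4 count=5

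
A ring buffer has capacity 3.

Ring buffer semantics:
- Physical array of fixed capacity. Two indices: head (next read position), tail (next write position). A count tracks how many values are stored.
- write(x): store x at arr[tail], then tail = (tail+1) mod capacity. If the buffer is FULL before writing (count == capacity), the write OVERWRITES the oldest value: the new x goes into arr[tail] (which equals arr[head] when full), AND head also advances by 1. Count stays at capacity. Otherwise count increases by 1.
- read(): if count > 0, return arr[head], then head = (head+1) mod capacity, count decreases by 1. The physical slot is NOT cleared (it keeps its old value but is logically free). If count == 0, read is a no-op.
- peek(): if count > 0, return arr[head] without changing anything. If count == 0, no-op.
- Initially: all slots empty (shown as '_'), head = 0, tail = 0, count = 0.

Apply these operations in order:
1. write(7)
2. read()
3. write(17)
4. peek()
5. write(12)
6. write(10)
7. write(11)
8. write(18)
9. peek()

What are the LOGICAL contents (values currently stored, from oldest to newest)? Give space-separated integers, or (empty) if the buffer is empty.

After op 1 (write(7)): arr=[7 _ _] head=0 tail=1 count=1
After op 2 (read()): arr=[7 _ _] head=1 tail=1 count=0
After op 3 (write(17)): arr=[7 17 _] head=1 tail=2 count=1
After op 4 (peek()): arr=[7 17 _] head=1 tail=2 count=1
After op 5 (write(12)): arr=[7 17 12] head=1 tail=0 count=2
After op 6 (write(10)): arr=[10 17 12] head=1 tail=1 count=3
After op 7 (write(11)): arr=[10 11 12] head=2 tail=2 count=3
After op 8 (write(18)): arr=[10 11 18] head=0 tail=0 count=3
After op 9 (peek()): arr=[10 11 18] head=0 tail=0 count=3

Answer: 10 11 18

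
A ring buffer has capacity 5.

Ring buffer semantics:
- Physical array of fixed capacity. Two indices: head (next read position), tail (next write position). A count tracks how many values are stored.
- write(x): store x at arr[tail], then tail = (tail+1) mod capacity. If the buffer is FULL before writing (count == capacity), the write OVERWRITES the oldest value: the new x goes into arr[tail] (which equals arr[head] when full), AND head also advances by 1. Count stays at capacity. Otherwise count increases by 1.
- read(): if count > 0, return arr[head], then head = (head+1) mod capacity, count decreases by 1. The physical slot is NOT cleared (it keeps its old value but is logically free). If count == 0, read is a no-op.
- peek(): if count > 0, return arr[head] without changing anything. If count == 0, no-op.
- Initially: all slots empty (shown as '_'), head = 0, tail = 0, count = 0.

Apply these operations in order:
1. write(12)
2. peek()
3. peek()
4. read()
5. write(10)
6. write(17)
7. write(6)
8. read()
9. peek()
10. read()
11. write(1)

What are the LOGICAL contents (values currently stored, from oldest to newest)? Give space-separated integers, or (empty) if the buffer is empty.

After op 1 (write(12)): arr=[12 _ _ _ _] head=0 tail=1 count=1
After op 2 (peek()): arr=[12 _ _ _ _] head=0 tail=1 count=1
After op 3 (peek()): arr=[12 _ _ _ _] head=0 tail=1 count=1
After op 4 (read()): arr=[12 _ _ _ _] head=1 tail=1 count=0
After op 5 (write(10)): arr=[12 10 _ _ _] head=1 tail=2 count=1
After op 6 (write(17)): arr=[12 10 17 _ _] head=1 tail=3 count=2
After op 7 (write(6)): arr=[12 10 17 6 _] head=1 tail=4 count=3
After op 8 (read()): arr=[12 10 17 6 _] head=2 tail=4 count=2
After op 9 (peek()): arr=[12 10 17 6 _] head=2 tail=4 count=2
After op 10 (read()): arr=[12 10 17 6 _] head=3 tail=4 count=1
After op 11 (write(1)): arr=[12 10 17 6 1] head=3 tail=0 count=2

Answer: 6 1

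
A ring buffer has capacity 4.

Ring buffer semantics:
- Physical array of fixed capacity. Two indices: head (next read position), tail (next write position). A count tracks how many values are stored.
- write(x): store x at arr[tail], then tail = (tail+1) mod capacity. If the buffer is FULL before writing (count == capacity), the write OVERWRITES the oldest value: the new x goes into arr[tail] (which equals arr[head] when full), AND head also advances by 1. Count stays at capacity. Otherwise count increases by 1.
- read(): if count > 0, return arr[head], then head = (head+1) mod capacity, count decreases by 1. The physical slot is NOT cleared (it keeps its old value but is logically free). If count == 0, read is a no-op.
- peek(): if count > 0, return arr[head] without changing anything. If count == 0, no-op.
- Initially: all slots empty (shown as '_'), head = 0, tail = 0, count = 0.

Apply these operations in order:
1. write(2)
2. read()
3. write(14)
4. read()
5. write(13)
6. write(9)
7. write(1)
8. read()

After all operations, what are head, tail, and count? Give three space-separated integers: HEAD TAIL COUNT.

Answer: 3 1 2

Derivation:
After op 1 (write(2)): arr=[2 _ _ _] head=0 tail=1 count=1
After op 2 (read()): arr=[2 _ _ _] head=1 tail=1 count=0
After op 3 (write(14)): arr=[2 14 _ _] head=1 tail=2 count=1
After op 4 (read()): arr=[2 14 _ _] head=2 tail=2 count=0
After op 5 (write(13)): arr=[2 14 13 _] head=2 tail=3 count=1
After op 6 (write(9)): arr=[2 14 13 9] head=2 tail=0 count=2
After op 7 (write(1)): arr=[1 14 13 9] head=2 tail=1 count=3
After op 8 (read()): arr=[1 14 13 9] head=3 tail=1 count=2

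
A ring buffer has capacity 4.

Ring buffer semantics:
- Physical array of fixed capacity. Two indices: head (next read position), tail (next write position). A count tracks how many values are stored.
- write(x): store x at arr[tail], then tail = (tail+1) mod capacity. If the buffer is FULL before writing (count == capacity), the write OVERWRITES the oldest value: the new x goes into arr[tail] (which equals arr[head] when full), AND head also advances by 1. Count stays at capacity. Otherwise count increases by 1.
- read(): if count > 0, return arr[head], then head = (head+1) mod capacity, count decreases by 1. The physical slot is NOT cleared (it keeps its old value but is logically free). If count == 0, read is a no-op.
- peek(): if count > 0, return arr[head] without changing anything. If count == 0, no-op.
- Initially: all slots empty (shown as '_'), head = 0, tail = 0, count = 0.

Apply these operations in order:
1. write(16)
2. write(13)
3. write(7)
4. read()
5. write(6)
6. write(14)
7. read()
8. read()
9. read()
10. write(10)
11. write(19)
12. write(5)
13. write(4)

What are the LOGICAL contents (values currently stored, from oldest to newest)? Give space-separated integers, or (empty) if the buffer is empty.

After op 1 (write(16)): arr=[16 _ _ _] head=0 tail=1 count=1
After op 2 (write(13)): arr=[16 13 _ _] head=0 tail=2 count=2
After op 3 (write(7)): arr=[16 13 7 _] head=0 tail=3 count=3
After op 4 (read()): arr=[16 13 7 _] head=1 tail=3 count=2
After op 5 (write(6)): arr=[16 13 7 6] head=1 tail=0 count=3
After op 6 (write(14)): arr=[14 13 7 6] head=1 tail=1 count=4
After op 7 (read()): arr=[14 13 7 6] head=2 tail=1 count=3
After op 8 (read()): arr=[14 13 7 6] head=3 tail=1 count=2
After op 9 (read()): arr=[14 13 7 6] head=0 tail=1 count=1
After op 10 (write(10)): arr=[14 10 7 6] head=0 tail=2 count=2
After op 11 (write(19)): arr=[14 10 19 6] head=0 tail=3 count=3
After op 12 (write(5)): arr=[14 10 19 5] head=0 tail=0 count=4
After op 13 (write(4)): arr=[4 10 19 5] head=1 tail=1 count=4

Answer: 10 19 5 4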